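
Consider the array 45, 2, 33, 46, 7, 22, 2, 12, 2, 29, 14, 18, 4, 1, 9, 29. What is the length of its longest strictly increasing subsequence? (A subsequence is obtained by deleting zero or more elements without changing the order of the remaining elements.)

6

Let dp[i] be the longest increasing subsequence ending at position i. Then dp = [1, 1, 2, 3, 2, 3, 1, 3, 1, 4, 4, 5, 2, 1, 3, 6].
The maximum is 6; one witness is 2, 7, 12, 14, 18, 29 at positions 2,5,8,11,12,16.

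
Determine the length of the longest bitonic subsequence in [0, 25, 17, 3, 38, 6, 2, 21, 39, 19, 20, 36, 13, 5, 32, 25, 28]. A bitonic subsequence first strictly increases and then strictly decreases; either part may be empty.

8

One longest bitonic subsequence is 0, 3, 6, 21, 39, 36, 32, 28 (positions 1,4,6,8,9,12,15,17): it rises to 39 then falls. Length 8 is optimal.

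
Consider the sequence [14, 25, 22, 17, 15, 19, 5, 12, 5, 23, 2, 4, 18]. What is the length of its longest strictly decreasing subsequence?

One longest decreasing subsequence is 25, 22, 17, 15, 12, 5, 2 (positions 2,3,4,5,8,9,11), of length 7; no longer one exists.

7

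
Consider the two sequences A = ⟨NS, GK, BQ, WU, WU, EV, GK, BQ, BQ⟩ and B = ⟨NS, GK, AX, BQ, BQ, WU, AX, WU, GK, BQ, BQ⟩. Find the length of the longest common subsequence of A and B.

A longest common subsequence is NS, GK, BQ, WU, WU, GK, BQ, BQ (length 8); the LCS DP confirms no longer common subsequence exists.

8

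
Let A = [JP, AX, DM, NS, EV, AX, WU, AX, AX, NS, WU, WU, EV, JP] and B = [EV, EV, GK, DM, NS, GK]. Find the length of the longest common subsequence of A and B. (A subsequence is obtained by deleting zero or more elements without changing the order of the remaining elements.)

A longest common subsequence is DM, NS (length 2); the LCS DP confirms no longer common subsequence exists.

2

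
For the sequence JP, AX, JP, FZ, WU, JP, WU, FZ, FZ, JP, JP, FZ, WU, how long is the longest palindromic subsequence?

Using dp[i][j] = 2 + dp[i+1][j−1] if the ends match, else max(dp[i+1][j], dp[i][j−1]):
dp[1][13] = 9. A witness is JP JP FZ WU JP WU FZ JP JP at positions 1,3,4,5,6,7,9,10,11.

9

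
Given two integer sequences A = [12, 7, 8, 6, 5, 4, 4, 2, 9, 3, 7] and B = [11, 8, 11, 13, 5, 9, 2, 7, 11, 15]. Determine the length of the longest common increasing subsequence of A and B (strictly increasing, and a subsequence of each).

2

For each value that appears in both, track the longest common increasing run ending there.
The best achievable length is 2; one witness is 8, 9 (A-positions 3,9, B-positions 2,6).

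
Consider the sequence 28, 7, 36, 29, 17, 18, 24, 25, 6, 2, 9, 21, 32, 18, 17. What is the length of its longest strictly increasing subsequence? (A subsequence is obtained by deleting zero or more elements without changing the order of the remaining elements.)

Scanning left to right, the best length ending at each element is: 28→1, 7→1, 36→2, 29→2, 17→2, 18→3, 24→4, 25→5, 6→1, 2→1, 9→2, 21→4, 32→6, 18→3, 17→3.
So the longest increasing subsequence has length 6, e.g. 7, 17, 18, 24, 25, 32.

6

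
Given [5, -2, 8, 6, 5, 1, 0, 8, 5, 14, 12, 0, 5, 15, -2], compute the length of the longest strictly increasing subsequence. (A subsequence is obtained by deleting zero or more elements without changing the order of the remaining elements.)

Let dp[i] be the longest increasing subsequence ending at position i. Then dp = [1, 1, 2, 2, 2, 2, 2, 3, 3, 4, 4, 2, 3, 5, 1].
The maximum is 5; one witness is 5, 6, 8, 14, 15 at positions 1,4,8,10,14.

5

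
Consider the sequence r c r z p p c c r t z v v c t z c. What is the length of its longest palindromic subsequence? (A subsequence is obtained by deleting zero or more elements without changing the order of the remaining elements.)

One longest palindromic subsequence is cztvvtzc (positions 2,4,10,12,13,15,16,17); it reads the same forward and backward, and the interval DP gives dp[1][17] = 8.

8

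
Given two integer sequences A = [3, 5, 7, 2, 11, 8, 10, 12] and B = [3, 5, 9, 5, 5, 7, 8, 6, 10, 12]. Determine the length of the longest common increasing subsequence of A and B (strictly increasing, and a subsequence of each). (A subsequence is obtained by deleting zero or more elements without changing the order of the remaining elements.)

6

For each value that appears in both, track the longest common increasing run ending there.
The best achievable length is 6; one witness is 3, 5, 7, 8, 10, 12 (A-positions 1,2,3,6,7,8, B-positions 1,2,6,7,9,10).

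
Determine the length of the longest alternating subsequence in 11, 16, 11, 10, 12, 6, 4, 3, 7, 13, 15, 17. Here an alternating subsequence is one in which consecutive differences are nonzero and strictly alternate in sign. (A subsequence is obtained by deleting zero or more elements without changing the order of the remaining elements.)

6

A longest alternating subsequence is 11, 16, 11, 12, 6, 7 (positions 1,2,3,5,6,9); its 5 consecutive differences strictly alternate in sign, and length 6 is optimal.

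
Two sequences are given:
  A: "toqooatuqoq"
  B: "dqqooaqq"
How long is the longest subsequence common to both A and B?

6

Backtracking the LCS table gives one alignment: q (A3,B3) → o (A4,B4) → o (A5,B5) → a (A6,B6) → q (A9,B7) → q (A11,B8).
So the longest common subsequence has length 6.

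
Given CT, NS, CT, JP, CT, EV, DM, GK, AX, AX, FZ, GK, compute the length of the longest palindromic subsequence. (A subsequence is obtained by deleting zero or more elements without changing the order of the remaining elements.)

4

One longest palindromic subsequence is GK AX AX GK (positions 8,9,10,12); it reads the same forward and backward, and the interval DP gives dp[1][12] = 4.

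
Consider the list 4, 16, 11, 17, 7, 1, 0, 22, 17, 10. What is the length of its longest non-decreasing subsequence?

Scanning left to right, the best length ending at each element is: 4→1, 16→2, 11→2, 17→3, 7→2, 1→1, 0→1, 22→4, 17→4, 10→3.
So the longest non-decreasing subsequence has length 4, e.g. 4, 16, 17, 22.

4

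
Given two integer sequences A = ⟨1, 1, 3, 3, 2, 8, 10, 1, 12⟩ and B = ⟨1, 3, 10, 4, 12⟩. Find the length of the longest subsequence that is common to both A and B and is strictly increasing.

4

A longest common strictly increasing subsequence is 1, 3, 10, 12 (length 4); it appears in order in both A and B, and no longer such subsequence exists.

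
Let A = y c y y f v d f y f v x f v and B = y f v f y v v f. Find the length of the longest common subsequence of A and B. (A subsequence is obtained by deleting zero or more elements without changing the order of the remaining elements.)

A longest common subsequence is yfvfyvf (length 7); the LCS DP confirms no longer common subsequence exists.

7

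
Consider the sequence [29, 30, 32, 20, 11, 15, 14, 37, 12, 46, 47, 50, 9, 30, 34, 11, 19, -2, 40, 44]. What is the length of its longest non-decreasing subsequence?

Let dp[i] be the longest non-decreasing subsequence ending at position i. Then dp = [1, 2, 3, 1, 1, 2, 2, 4, 2, 5, 6, 7, 1, 3, 4, 2, 3, 1, 5, 6].
The maximum is 7; one witness is 29, 30, 32, 37, 46, 47, 50 at positions 1,2,3,8,10,11,12.

7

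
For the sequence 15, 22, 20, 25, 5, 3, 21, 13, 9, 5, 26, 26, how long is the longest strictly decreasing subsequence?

5

Let dp[i] be the longest decreasing subsequence ending at position i. Then dp = [1, 1, 2, 1, 3, 4, 2, 3, 4, 5, 1, 1].
The maximum is 5; one witness is 22, 20, 13, 9, 5 at positions 2,3,8,9,10.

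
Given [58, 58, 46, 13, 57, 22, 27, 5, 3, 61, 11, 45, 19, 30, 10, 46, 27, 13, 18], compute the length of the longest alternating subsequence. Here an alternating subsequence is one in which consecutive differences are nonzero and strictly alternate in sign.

Track the best alternating length ending on an up-step vs a down-step at each position: up/down = 1/1, 1/1, 1/2, 1/2, 3/2, 3/4, 5/4, 1/6, 1/6, 7/1, 7/8, 9/8, 9/10, 11/10, 7/12, 13/8, 13/14, 13/14, 15/14.
The maximum over both is 15; one such subsequence is 58, 46, 57, 22, 27, 5, 61, 11, 45, 19, 30, 10, 46, 13, 18.

15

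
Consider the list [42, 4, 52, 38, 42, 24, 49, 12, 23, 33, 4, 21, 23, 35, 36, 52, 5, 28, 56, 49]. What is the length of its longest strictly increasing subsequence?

One longest increasing subsequence is 4, 12, 23, 33, 35, 36, 52, 56 (positions 2,8,9,10,14,15,16,19), of length 8; no longer one exists.

8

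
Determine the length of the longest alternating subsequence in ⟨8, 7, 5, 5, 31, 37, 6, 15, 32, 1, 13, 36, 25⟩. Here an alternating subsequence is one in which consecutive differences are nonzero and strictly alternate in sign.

8

Track the best alternating length ending on an up-step vs a down-step at each position: up/down = 1/1, 1/2, 1/2, 1/2, 3/1, 3/1, 3/4, 5/4, 5/4, 1/6, 7/6, 7/4, 7/8.
The maximum over both is 8; one such subsequence is 8, 7, 31, 6, 15, 1, 36, 25.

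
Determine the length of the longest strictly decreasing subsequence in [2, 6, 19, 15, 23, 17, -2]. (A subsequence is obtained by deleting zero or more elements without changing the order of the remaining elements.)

Let dp[i] be the longest decreasing subsequence ending at position i. Then dp = [1, 1, 1, 2, 1, 2, 3].
The maximum is 3; one witness is 19, 15, -2 at positions 3,4,7.

3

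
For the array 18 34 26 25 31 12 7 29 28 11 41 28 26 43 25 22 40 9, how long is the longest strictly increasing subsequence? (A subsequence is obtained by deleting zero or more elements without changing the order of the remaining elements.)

5

Let dp[i] be the longest increasing subsequence ending at position i. Then dp = [1, 2, 2, 2, 3, 1, 1, 3, 3, 2, 4, 3, 3, 5, 3, 3, 4, 2].
The maximum is 5; one witness is 18, 26, 31, 41, 43 at positions 1,3,5,11,14.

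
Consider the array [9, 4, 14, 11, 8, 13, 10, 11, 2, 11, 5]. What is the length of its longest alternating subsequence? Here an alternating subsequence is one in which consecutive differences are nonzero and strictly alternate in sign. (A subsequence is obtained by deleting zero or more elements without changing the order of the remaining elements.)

10

A longest alternating subsequence is 9, 4, 14, 11, 13, 10, 11, 2, 11, 5 (positions 1,2,3,4,6,7,8,9,10,11); its 9 consecutive differences strictly alternate in sign, and length 10 is optimal.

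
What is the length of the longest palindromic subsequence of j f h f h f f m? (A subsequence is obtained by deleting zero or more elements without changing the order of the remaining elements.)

Using dp[i][j] = 2 + dp[i+1][j−1] if the ends match, else max(dp[i+1][j], dp[i][j−1]):
dp[1][8] = 5. A witness is ffhff at positions 2,4,5,6,7.

5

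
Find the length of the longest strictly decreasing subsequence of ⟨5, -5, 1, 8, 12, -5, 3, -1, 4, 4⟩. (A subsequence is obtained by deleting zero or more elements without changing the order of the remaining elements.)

3

Let dp[i] be the longest decreasing subsequence ending at position i. Then dp = [1, 2, 2, 1, 1, 3, 2, 3, 2, 2].
The maximum is 3; one witness is 5, 1, -5 at positions 1,3,6.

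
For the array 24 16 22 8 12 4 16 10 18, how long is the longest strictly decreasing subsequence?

One longest decreasing subsequence is 24, 16, 8, 4 (positions 1,2,4,6), of length 4; no longer one exists.

4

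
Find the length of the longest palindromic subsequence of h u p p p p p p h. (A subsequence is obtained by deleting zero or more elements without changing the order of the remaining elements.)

One longest palindromic subsequence is hpppppph (positions 1,3,4,5,6,7,8,9); it reads the same forward and backward, and the interval DP gives dp[1][9] = 8.

8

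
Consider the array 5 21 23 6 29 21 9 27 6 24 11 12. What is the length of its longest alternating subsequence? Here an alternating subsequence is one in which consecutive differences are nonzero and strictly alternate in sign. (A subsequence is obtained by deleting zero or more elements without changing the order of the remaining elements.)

10

Track the best alternating length ending on an up-step vs a down-step at each position: up/down = 1/1, 2/1, 2/1, 2/3, 4/1, 4/5, 4/5, 6/5, 2/7, 8/7, 8/9, 10/9.
The maximum over both is 10; one such subsequence is 5, 21, 6, 29, 21, 27, 6, 24, 11, 12.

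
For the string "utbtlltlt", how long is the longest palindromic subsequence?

One longest palindromic subsequence is ttlltt (positions 2,4,5,6,7,9); it reads the same forward and backward, and the interval DP gives dp[1][9] = 6.

6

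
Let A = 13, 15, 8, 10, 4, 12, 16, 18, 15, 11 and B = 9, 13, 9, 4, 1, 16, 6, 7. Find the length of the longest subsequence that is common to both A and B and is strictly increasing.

A longest common strictly increasing subsequence is 13, 16 (length 2); it appears in order in both A and B, and no longer such subsequence exists.

2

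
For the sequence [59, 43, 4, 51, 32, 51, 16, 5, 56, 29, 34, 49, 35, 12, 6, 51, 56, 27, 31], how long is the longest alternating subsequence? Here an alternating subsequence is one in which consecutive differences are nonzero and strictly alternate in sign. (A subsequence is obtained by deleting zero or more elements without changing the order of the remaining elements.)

Track the best alternating length ending on an up-step vs a down-step at each position: up/down = 1/1, 1/2, 1/2, 3/2, 3/4, 5/2, 3/6, 3/6, 7/2, 7/8, 9/8, 9/8, 9/10, 7/10, 7/10, 11/8, 11/2, 11/12, 13/12.
The maximum over both is 13; one such subsequence is 59, 43, 51, 32, 51, 16, 56, 29, 49, 35, 51, 27, 31.

13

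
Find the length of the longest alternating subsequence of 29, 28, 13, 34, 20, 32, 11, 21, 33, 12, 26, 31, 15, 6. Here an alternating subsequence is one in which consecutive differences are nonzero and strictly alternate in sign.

10

A longest alternating subsequence is 29, 28, 34, 20, 32, 11, 21, 12, 26, 15 (positions 1,2,4,5,6,7,8,10,11,13); its 9 consecutive differences strictly alternate in sign, and length 10 is optimal.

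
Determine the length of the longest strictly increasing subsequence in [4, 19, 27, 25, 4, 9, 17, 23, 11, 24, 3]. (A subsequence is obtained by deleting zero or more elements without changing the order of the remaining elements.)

One longest increasing subsequence is 4, 9, 17, 23, 24 (positions 1,6,7,8,10), of length 5; no longer one exists.

5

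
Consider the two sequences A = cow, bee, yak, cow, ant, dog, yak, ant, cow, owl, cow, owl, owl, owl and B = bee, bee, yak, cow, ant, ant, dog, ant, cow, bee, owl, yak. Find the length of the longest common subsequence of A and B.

Backtracking the LCS table gives one alignment: bee (A2,B2) → yak (A3,B3) → cow (A4,B4) → ant (A5,B6) → dog (A6,B7) → ant (A8,B8) → cow (A9,B9) → owl (A10,B11).
So the longest common subsequence has length 8.

8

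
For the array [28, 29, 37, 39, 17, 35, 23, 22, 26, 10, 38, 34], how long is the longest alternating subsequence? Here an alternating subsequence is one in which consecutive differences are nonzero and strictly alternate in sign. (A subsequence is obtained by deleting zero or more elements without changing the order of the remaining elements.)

A longest alternating subsequence is 28, 29, 17, 35, 23, 26, 10, 38, 34 (positions 1,2,5,6,7,9,10,11,12); its 8 consecutive differences strictly alternate in sign, and length 9 is optimal.

9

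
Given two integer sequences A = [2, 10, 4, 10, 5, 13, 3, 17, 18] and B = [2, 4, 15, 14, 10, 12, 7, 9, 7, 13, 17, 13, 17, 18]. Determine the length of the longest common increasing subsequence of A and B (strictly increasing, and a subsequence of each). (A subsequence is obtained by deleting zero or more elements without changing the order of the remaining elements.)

For each value that appears in both, track the longest common increasing run ending there.
The best achievable length is 6; one witness is 2, 4, 10, 13, 17, 18 (A-positions 1,3,4,6,8,9, B-positions 1,2,5,10,11,14).

6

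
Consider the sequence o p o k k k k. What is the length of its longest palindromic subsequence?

4

Using dp[i][j] = 2 + dp[i+1][j−1] if the ends match, else max(dp[i+1][j], dp[i][j−1]):
dp[1][7] = 4. A witness is kkkk at positions 4,5,6,7.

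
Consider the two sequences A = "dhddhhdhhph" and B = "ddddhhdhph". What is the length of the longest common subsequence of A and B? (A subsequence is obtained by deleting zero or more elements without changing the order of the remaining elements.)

Backtracking the LCS table gives one alignment: d (A1,B2) → d (A3,B3) → d (A4,B4) → h (A5,B5) → h (A6,B6) → d (A7,B7) → h (A9,B8) → p (A10,B9) → h (A11,B10).
So the longest common subsequence has length 9.

9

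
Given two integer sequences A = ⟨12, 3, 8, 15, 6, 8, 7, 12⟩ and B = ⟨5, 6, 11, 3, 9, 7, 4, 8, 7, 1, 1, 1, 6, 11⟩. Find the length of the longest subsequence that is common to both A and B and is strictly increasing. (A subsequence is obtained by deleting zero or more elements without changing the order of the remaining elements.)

A longest common strictly increasing subsequence is 6, 7 (length 2); it appears in order in both A and B, and no longer such subsequence exists.

2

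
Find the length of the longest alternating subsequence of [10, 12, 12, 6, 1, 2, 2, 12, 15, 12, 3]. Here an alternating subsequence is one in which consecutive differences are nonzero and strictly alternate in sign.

Track the best alternating length ending on an up-step vs a down-step at each position: up/down = 1/1, 2/1, 2/1, 1/3, 1/3, 4/3, 4/3, 4/1, 4/1, 4/5, 4/5.
The maximum over both is 5; one such subsequence is 10, 12, 6, 15, 12.

5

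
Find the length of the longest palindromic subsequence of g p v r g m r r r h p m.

6

Using dp[i][j] = 2 + dp[i+1][j−1] if the ends match, else max(dp[i+1][j], dp[i][j−1]):
dp[1][12] = 6. A witness is prrrrp at positions 2,4,7,8,9,11.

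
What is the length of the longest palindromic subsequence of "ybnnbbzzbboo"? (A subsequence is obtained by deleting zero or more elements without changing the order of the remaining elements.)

6

One longest palindromic subsequence is bbzzbb (positions 5,6,7,8,9,10); it reads the same forward and backward, and the interval DP gives dp[1][12] = 6.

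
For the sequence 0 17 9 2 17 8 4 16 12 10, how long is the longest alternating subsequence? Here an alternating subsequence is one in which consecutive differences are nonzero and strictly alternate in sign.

A longest alternating subsequence is 0, 17, 9, 17, 8, 16, 12 (positions 1,2,3,5,6,8,9); its 6 consecutive differences strictly alternate in sign, and length 7 is optimal.

7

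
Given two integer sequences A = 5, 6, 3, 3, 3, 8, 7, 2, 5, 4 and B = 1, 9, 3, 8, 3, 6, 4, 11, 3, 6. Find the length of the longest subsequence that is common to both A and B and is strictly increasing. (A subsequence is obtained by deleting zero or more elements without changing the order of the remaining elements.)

A longest common strictly increasing subsequence is 3, 8 (length 2); it appears in order in both A and B, and no longer such subsequence exists.

2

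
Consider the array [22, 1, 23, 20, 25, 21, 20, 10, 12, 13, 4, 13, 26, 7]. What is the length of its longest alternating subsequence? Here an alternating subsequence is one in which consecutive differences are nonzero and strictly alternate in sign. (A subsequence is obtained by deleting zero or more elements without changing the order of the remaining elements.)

10

A longest alternating subsequence is 22, 1, 23, 20, 25, 10, 12, 4, 13, 7 (positions 1,2,3,4,5,8,9,11,12,14); its 9 consecutive differences strictly alternate in sign, and length 10 is optimal.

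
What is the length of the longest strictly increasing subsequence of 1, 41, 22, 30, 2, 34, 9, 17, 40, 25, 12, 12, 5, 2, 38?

One longest increasing subsequence is 1, 2, 9, 17, 25, 38 (positions 1,5,7,8,10,15), of length 6; no longer one exists.

6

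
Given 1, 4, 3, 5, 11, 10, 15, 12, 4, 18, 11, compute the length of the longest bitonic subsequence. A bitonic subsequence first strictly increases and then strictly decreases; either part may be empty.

One longest bitonic subsequence is 1, 4, 5, 11, 15, 12, 11 (positions 1,2,4,5,7,8,11): it rises to 15 then falls. Length 7 is optimal.

7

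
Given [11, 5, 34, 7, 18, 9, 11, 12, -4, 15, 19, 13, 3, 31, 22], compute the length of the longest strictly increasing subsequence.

One longest increasing subsequence is 5, 7, 9, 11, 12, 15, 19, 31 (positions 2,4,6,7,8,10,11,14), of length 8; no longer one exists.

8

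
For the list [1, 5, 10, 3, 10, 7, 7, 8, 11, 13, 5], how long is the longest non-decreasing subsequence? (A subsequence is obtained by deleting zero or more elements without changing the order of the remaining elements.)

One longest non-decreasing subsequence is 1, 5, 7, 7, 8, 11, 13 (positions 1,2,6,7,8,9,10), of length 7; no longer one exists.

7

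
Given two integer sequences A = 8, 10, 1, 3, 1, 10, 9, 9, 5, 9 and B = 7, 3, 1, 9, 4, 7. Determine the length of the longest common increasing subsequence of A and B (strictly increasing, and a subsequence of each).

2

A longest common strictly increasing subsequence is 3, 9 (length 2); it appears in order in both A and B, and no longer such subsequence exists.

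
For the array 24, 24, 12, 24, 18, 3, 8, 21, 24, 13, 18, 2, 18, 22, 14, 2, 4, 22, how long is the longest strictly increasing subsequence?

5

Scanning left to right, the best length ending at each element is: 24→1, 24→1, 12→1, 24→2, 18→2, 3→1, 8→2, 21→3, 24→4, 13→3, 18→4, 2→1, 18→4, 22→5, 14→4, 2→1, 4→2, 22→5.
So the longest increasing subsequence has length 5, e.g. 3, 8, 13, 18, 22.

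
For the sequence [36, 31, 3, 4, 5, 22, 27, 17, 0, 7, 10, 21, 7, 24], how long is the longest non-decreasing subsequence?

7

Scanning left to right, the best length ending at each element is: 36→1, 31→1, 3→1, 4→2, 5→3, 22→4, 27→5, 17→4, 0→1, 7→4, 10→5, 21→6, 7→5, 24→7.
So the longest non-decreasing subsequence has length 7, e.g. 3, 4, 5, 7, 10, 21, 24.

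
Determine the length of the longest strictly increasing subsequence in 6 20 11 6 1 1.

Let dp[i] be the longest increasing subsequence ending at position i. Then dp = [1, 2, 2, 1, 1, 1].
The maximum is 2; one witness is 6, 20 at positions 1,2.

2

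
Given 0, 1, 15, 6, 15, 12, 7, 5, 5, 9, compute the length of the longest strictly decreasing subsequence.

4

One longest decreasing subsequence is 15, 12, 7, 5 (positions 3,6,7,8), of length 4; no longer one exists.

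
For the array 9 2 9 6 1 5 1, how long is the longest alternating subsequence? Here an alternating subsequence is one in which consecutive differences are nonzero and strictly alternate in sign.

6

A longest alternating subsequence is 9, 2, 9, 1, 5, 1 (positions 1,2,3,5,6,7); its 5 consecutive differences strictly alternate in sign, and length 6 is optimal.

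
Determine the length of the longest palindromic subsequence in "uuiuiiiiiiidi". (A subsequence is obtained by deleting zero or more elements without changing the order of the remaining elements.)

9

One longest palindromic subsequence is iiiiiiiii (positions 3,5,6,7,8,9,10,11,13); it reads the same forward and backward, and the interval DP gives dp[1][13] = 9.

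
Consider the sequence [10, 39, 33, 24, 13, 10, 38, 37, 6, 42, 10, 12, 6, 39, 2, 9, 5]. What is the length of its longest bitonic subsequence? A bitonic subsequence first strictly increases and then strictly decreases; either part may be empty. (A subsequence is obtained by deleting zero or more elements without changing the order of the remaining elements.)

Let inc[i] be the LIS ending at i and dec[i] the longest strictly decreasing subsequence starting at i. inc = [1, 2, 2, 2, 2, 1, 3, 3, 1, 4, 2, 3, 1, 4, 1, 2, 2], dec = [3, 7, 6, 5, 4, 3, 5, 4, 2, 4, 3, 3, 2, 3, 1, 2, 1].
max_i inc[i]+dec[i]−1 = 8, with one witness 10, 39, 33, 24, 13, 12, 9, 5.

8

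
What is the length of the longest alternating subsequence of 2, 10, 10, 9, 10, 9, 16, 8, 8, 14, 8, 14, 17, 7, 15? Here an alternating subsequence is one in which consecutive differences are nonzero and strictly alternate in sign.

Track the best alternating length ending on an up-step vs a down-step at each position: up/down = 1/1, 2/1, 2/1, 2/3, 4/1, 2/5, 6/1, 2/7, 2/7, 8/7, 2/9, 10/7, 10/1, 2/11, 12/11.
The maximum over both is 12; one such subsequence is 2, 10, 9, 10, 9, 16, 8, 14, 8, 14, 7, 15.

12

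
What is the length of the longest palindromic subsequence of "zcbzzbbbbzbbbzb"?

11

One longest palindromic subsequence is bzbbbzbbbzb (positions 3,4,6,7,8,10,11,12,13,14,15); it reads the same forward and backward, and the interval DP gives dp[1][15] = 11.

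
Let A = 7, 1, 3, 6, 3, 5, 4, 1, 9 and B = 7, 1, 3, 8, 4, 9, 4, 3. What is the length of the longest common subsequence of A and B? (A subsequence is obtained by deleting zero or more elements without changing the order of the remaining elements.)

A longest common subsequence is 7, 1, 3, 4, 9 (length 5); the LCS DP confirms no longer common subsequence exists.

5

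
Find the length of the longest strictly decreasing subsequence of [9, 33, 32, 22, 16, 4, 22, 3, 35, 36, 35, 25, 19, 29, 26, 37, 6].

Scanning left to right, the best length ending at each element is: 9→1, 33→1, 32→2, 22→3, 16→4, 4→5, 22→3, 3→6, 35→1, 36→1, 35→2, 25→3, 19→4, 29→3, 26→4, 37→1, 6→5.
So the longest decreasing subsequence has length 6, e.g. 33, 32, 22, 16, 4, 3.

6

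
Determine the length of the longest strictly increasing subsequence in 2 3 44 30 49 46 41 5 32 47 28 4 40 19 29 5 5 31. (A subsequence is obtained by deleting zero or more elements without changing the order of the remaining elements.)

Scanning left to right, the best length ending at each element is: 2→1, 3→2, 44→3, 30→3, 49→4, 46→4, 41→4, 5→3, 32→4, 47→5, 28→4, 4→3, 40→5, 19→4, 29→5, 5→4, 5→4, 31→6.
So the longest increasing subsequence has length 6, e.g. 2, 3, 5, 28, 29, 31.

6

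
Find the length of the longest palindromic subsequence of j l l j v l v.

4

Using dp[i][j] = 2 + dp[i+1][j−1] if the ends match, else max(dp[i+1][j], dp[i][j−1]):
dp[1][7] = 4. A witness is jllj at positions 1,2,3,4.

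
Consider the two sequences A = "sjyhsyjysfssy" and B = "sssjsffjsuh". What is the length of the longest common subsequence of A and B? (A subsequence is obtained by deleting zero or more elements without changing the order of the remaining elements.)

6

A longest common subsequence is ssjsfs (length 6); the LCS DP confirms no longer common subsequence exists.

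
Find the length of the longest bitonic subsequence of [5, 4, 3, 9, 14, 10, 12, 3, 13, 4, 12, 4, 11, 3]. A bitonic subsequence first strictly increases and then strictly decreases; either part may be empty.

8

One longest bitonic subsequence is 5, 9, 10, 12, 13, 12, 11, 3 (positions 1,4,6,7,9,11,13,14): it rises to 13 then falls. Length 8 is optimal.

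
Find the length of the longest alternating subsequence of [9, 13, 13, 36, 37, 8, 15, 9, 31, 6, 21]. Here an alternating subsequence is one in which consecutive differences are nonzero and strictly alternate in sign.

Track the best alternating length ending on an up-step vs a down-step at each position: up/down = 1/1, 2/1, 2/1, 2/1, 2/1, 1/3, 4/3, 4/5, 6/3, 1/7, 8/7.
The maximum over both is 8; one such subsequence is 9, 13, 8, 15, 9, 31, 6, 21.

8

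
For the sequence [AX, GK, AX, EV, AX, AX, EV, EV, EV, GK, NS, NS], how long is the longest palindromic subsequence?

Using dp[i][j] = 2 + dp[i+1][j−1] if the ends match, else max(dp[i+1][j], dp[i][j−1]):
dp[1][12] = 6. A witness is GK EV EV EV EV GK at positions 2,4,7,8,9,10.

6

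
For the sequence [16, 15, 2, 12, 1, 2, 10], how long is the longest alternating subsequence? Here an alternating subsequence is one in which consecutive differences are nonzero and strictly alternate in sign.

5

A longest alternating subsequence is 16, 2, 12, 1, 2 (positions 1,3,4,5,6); its 4 consecutive differences strictly alternate in sign, and length 5 is optimal.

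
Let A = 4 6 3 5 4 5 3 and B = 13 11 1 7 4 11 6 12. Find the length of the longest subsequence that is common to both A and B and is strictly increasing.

For each value that appears in both, track the longest common increasing run ending there.
The best achievable length is 2; one witness is 4, 6 (A-positions 1,2, B-positions 5,7).

2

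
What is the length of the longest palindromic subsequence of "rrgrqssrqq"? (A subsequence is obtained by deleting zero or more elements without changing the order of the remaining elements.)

5

One longest palindromic subsequence is rrgrr (positions 1,2,3,4,8); it reads the same forward and backward, and the interval DP gives dp[1][10] = 5.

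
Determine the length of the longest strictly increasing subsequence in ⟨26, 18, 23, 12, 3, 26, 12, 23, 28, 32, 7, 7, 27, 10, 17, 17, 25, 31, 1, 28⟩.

Scanning left to right, the best length ending at each element is: 26→1, 18→1, 23→2, 12→1, 3→1, 26→3, 12→2, 23→3, 28→4, 32→5, 7→2, 7→2, 27→4, 10→3, 17→4, 17→4, 25→5, 31→6, 1→1, 28→6.
So the longest increasing subsequence has length 6, e.g. 3, 7, 10, 17, 25, 31.

6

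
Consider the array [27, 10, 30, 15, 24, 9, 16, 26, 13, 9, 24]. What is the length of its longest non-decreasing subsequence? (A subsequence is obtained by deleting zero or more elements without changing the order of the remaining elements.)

Scanning left to right, the best length ending at each element is: 27→1, 10→1, 30→2, 15→2, 24→3, 9→1, 16→3, 26→4, 13→2, 9→2, 24→4.
So the longest non-decreasing subsequence has length 4, e.g. 10, 15, 24, 26.

4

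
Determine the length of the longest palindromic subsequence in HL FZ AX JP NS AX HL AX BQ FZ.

One longest palindromic subsequence is FZ AX HL AX FZ (positions 2,6,7,8,10); it reads the same forward and backward, and the interval DP gives dp[1][10] = 5.

5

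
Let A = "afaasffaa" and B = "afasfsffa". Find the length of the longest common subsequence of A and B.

A longest common subsequence is afasffa (length 7); the LCS DP confirms no longer common subsequence exists.

7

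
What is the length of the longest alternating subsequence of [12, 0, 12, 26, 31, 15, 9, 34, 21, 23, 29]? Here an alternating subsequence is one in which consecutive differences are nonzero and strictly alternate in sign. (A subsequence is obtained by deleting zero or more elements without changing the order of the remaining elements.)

A longest alternating subsequence is 12, 0, 26, 15, 34, 21, 23 (positions 1,2,4,6,8,9,10); its 6 consecutive differences strictly alternate in sign, and length 7 is optimal.

7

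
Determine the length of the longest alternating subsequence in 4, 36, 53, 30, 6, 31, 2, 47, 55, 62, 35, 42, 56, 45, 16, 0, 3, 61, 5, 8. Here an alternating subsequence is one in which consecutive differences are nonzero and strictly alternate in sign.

12

A longest alternating subsequence is 4, 36, 30, 31, 2, 47, 35, 56, 45, 61, 5, 8 (positions 1,2,4,6,7,8,11,13,14,18,19,20); its 11 consecutive differences strictly alternate in sign, and length 12 is optimal.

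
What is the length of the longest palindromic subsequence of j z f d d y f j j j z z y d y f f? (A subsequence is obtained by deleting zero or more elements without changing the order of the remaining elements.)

One longest palindromic subsequence is fdyjjjydf (positions 3,5,6,8,9,10,13,14,17); it reads the same forward and backward, and the interval DP gives dp[1][17] = 9.

9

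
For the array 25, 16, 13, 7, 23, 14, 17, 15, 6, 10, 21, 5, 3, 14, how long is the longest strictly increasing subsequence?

Let dp[i] be the longest increasing subsequence ending at position i. Then dp = [1, 1, 1, 1, 2, 2, 3, 3, 1, 2, 4, 1, 1, 3].
The maximum is 4; one witness is 13, 14, 17, 21 at positions 3,6,7,11.

4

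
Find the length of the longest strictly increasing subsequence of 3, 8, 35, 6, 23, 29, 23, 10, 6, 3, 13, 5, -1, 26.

5

One longest increasing subsequence is 3, 8, 10, 13, 26 (positions 1,2,8,11,14), of length 5; no longer one exists.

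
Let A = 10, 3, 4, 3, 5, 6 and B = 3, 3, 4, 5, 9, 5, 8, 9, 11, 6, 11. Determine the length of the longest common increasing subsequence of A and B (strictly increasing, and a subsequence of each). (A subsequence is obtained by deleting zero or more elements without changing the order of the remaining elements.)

A longest common strictly increasing subsequence is 3, 4, 5, 6 (length 4); it appears in order in both A and B, and no longer such subsequence exists.

4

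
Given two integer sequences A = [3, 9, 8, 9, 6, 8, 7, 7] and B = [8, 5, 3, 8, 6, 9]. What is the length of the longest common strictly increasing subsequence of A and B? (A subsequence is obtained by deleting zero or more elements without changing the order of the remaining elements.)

3

A longest common strictly increasing subsequence is 3, 8, 9 (length 3); it appears in order in both A and B, and no longer such subsequence exists.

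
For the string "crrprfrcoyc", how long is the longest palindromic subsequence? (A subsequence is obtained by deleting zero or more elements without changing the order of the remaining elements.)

7

Using dp[i][j] = 2 + dp[i+1][j−1] if the ends match, else max(dp[i+1][j], dp[i][j−1]):
dp[1][11] = 7. A witness is crrprrc at positions 1,2,3,4,5,7,11.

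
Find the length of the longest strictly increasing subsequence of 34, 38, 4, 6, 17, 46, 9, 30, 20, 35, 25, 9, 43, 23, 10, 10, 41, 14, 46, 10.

7

One longest increasing subsequence is 4, 6, 17, 30, 35, 43, 46 (positions 3,4,5,8,10,13,19), of length 7; no longer one exists.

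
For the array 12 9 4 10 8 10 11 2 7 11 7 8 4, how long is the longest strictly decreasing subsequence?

One longest decreasing subsequence is 12, 9, 8, 7, 4 (positions 1,2,5,9,13), of length 5; no longer one exists.

5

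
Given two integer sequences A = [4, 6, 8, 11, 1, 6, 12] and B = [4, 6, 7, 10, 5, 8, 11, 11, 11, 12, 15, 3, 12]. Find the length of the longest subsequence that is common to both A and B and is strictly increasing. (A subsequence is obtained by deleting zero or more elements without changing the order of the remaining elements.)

For each value that appears in both, track the longest common increasing run ending there.
The best achievable length is 5; one witness is 4, 6, 8, 11, 12 (A-positions 1,2,3,4,7, B-positions 1,2,6,7,10).

5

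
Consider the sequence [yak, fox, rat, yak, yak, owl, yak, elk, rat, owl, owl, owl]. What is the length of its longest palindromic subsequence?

5

Using dp[i][j] = 2 + dp[i+1][j−1] if the ends match, else max(dp[i+1][j], dp[i][j−1]):
dp[1][12] = 5. A witness is rat yak owl yak rat at positions 3,5,6,7,9.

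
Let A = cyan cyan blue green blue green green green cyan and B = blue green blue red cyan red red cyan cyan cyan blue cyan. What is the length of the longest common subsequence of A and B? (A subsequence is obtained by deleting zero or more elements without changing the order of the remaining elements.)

A longest common subsequence is cyan, cyan, blue, cyan (length 4); the LCS DP confirms no longer common subsequence exists.

4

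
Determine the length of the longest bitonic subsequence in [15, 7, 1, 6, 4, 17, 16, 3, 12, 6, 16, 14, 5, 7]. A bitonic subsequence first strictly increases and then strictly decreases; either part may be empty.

Let inc[i] be the LIS ending at i and dec[i] the longest strictly decreasing subsequence starting at i. inc = [1, 1, 1, 2, 2, 3, 3, 2, 3, 3, 4, 4, 3, 4], dec = [5, 4, 1, 3, 2, 5, 4, 1, 3, 2, 3, 2, 1, 1].
max_i inc[i]+dec[i]−1 = 7, with one witness 1, 6, 17, 16, 12, 6, 5.

7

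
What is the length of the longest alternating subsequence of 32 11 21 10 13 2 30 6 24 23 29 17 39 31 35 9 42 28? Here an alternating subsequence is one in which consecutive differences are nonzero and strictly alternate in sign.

Track the best alternating length ending on an up-step vs a down-step at each position: up/down = 1/1, 1/2, 3/2, 1/4, 5/4, 1/6, 7/2, 7/8, 9/8, 9/10, 11/8, 9/12, 13/1, 13/14, 15/14, 9/16, 17/1, 17/18.
The maximum over both is 18; one such subsequence is 32, 11, 21, 10, 13, 2, 30, 6, 24, 23, 29, 17, 39, 31, 35, 9, 42, 28.

18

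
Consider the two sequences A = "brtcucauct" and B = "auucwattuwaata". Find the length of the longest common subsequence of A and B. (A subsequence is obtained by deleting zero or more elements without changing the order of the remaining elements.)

Backtracking the LCS table gives one alignment: u (A5,B3) → c (A6,B4) → a (A7,B6) → u (A8,B9) → t (A10,B13).
So the longest common subsequence has length 5.

5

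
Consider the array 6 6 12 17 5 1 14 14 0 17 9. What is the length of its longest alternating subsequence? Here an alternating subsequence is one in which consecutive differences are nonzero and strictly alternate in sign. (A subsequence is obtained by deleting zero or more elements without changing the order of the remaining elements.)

A longest alternating subsequence is 6, 12, 5, 14, 0, 17, 9 (positions 1,3,5,7,9,10,11); its 6 consecutive differences strictly alternate in sign, and length 7 is optimal.

7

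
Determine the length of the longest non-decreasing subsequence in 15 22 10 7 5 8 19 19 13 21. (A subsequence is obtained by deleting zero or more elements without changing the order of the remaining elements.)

5

One longest non-decreasing subsequence is 7, 8, 19, 19, 21 (positions 4,6,7,8,10), of length 5; no longer one exists.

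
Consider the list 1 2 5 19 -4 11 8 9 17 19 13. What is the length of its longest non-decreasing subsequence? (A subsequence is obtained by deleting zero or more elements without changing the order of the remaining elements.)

Scanning left to right, the best length ending at each element is: 1→1, 2→2, 5→3, 19→4, -4→1, 11→4, 8→4, 9→5, 17→6, 19→7, 13→6.
So the longest non-decreasing subsequence has length 7, e.g. 1, 2, 5, 8, 9, 17, 19.

7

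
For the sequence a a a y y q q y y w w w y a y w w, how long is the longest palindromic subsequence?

One longest palindromic subsequence is ayyqqyya (positions 3,4,5,6,7,9,13,14); it reads the same forward and backward, and the interval DP gives dp[1][17] = 8.

8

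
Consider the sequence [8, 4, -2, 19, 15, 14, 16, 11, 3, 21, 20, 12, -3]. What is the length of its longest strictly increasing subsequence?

Scanning left to right, the best length ending at each element is: 8→1, 4→1, -2→1, 19→2, 15→2, 14→2, 16→3, 11→2, 3→2, 21→4, 20→4, 12→3, -3→1.
So the longest increasing subsequence has length 4, e.g. 8, 15, 16, 21.

4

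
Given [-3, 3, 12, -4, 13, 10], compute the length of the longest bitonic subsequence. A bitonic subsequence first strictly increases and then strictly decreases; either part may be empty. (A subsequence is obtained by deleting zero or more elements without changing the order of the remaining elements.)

5

One longest bitonic subsequence is -3, 3, 12, 13, 10 (positions 1,2,3,5,6): it rises to 13 then falls. Length 5 is optimal.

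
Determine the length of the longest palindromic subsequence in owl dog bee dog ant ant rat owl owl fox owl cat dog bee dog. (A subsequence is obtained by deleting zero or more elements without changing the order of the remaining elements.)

One longest palindromic subsequence is dog bee dog owl fox owl dog bee dog (positions 2,3,4,9,10,11,13,14,15); it reads the same forward and backward, and the interval DP gives dp[1][15] = 9.

9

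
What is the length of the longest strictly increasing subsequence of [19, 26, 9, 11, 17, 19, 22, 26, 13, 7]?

6

Scanning left to right, the best length ending at each element is: 19→1, 26→2, 9→1, 11→2, 17→3, 19→4, 22→5, 26→6, 13→3, 7→1.
So the longest increasing subsequence has length 6, e.g. 9, 11, 17, 19, 22, 26.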